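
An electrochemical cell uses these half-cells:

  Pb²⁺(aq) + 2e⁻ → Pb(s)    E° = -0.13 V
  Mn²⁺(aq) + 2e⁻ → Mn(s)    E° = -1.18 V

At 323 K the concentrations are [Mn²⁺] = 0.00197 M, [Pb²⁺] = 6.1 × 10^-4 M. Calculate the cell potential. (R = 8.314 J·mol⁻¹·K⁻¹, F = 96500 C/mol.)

The Pb²⁺/Pb couple has the higher reduction potential and acts as the cathode, so E°_cell = -0.13 − (-1.18) = 1.05 V.
Balancing electrons gives n = 2; the reaction quotient is Q = [Mn²⁺]/[Pb²⁺] = 3.23.
E = E° − (RT/nF) ln Q = 1.05 − (8.314×323)/(2×96500) × (1.172) = 1.050 − 0.016 = 1.034 V.

1.03 V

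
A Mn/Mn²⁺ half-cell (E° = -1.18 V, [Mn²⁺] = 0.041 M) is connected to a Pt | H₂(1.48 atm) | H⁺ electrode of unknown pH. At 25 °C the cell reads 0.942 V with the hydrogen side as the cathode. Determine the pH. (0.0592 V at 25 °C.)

E°_cell = 1.18 V and n = 2.
log Q = n(E° − E)/0.0592 = 2×(1.18 − 0.942)/0.0592 = 8.041.
With Q = [Mn²⁺]·P(H₂) / [H⁺]^2, solving for [H⁺] gives log[H⁺] = -4.629, so pH = 4.63.

pH = 4.63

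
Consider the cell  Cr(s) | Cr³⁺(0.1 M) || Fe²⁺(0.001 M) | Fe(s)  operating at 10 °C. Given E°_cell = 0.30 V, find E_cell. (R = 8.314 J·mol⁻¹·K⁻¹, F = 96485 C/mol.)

Balancing electrons gives n = 6; the reaction quotient is Q = [Cr³⁺]^2/[Fe²⁺]^3 = 1 × 10^7.
E = E° − (RT/nF) ln Q = 0.30 − (8.314×283)/(6×96485) × (16.118) = 0.300 − 0.066 = 0.234 V.

0.234 V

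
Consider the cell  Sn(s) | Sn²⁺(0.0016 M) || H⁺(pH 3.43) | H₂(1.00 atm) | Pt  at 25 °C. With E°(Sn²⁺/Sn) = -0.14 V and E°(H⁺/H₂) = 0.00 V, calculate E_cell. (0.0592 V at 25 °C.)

The hydrogen couple is the cathode, so E°_cell = 0.14 V; n = 2.
[H⁺] = 10^(−3.43) = 3.7 × 10^-4 M, and Q = [Sn²⁺]·P(H₂) / [H⁺]^2 = 1.16 × 10^4.
E = E° − (0.0592/2) log Q = 0.14 − (0.0592/2)(4.064) = 0.020 V.

0.020 V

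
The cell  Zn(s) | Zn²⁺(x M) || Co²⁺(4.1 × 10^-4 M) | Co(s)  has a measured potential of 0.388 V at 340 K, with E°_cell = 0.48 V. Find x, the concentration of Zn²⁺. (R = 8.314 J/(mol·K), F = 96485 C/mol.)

0.22 M

From the Nernst equation, ln Q = nF(E° − E)/RT = 2×96485×(0.48 − 0.388)/(8.314×340) = 6.280, so Q = 534.
With Q = [Zn²⁺]/[Co²⁺] and the known concentrations, [Zn²⁺] in the numerator gives [Zn²⁺] = 0.22 M.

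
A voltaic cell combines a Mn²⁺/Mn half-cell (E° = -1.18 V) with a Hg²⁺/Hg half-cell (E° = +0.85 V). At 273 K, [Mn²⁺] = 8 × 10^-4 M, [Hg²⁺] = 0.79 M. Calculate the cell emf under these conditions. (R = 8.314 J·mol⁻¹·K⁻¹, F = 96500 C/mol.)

2.11 V

The Hg²⁺/Hg couple has the higher reduction potential and acts as the cathode, so E°_cell = +0.85 − (-1.18) = 2.03 V.
Balancing electrons gives n = 2; the reaction quotient is Q = [Mn²⁺]/[Hg²⁺] = 0.00101.
E = E° − (RT/nF) ln Q = 2.03 − (8.314×273)/(2×96500) × (-6.895) = 2.030 + 0.081 = 2.111 V.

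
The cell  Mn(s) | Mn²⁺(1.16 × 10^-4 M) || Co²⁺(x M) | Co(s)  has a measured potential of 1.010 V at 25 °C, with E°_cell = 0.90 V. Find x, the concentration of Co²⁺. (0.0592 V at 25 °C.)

0.6 M

From the Nernst equation, log Q = n(E° − E)/0.0592 = 2(0.90 − 1.010)/0.0592 = -3.716, so Q = 1.92 × 10^-4.
With Q = [Mn²⁺]/[Co²⁺] and the known concentrations, [Co²⁺] in the denominator gives [Co²⁺] = 0.6 M.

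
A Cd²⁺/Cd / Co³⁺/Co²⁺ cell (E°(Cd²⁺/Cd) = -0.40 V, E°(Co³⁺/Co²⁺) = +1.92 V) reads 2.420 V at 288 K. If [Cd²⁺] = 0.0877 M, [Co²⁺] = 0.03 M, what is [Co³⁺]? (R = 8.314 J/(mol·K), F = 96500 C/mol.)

From the Nernst equation, ln Q = nF(E° − E)/RT = 2×96500×(2.32 − 2.420)/(8.314×288) = -8.060, so Q = 3.16 × 10^-4.
With Q = [Cd²⁺]·[Co²⁺]^2/[Co³⁺]^2 and the known concentrations, [Co³⁺]^2 in the denominator gives [Co³⁺] = 0.5 M.

0.5 M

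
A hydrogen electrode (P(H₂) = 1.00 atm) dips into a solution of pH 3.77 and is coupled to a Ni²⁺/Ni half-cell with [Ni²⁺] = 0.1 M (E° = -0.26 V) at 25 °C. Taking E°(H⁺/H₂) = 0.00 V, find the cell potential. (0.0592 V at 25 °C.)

0.066 V

The hydrogen couple is the cathode, so E°_cell = 0.26 V; n = 2.
[H⁺] = 10^(−3.77) = 1.7 × 10^-4 M, and Q = [Ni²⁺]·P(H₂) / [H⁺]^2 = 3.47 × 10^6.
E = E° − (0.0592/2) log Q = 0.26 − (0.0592/2)(6.540) = 0.066 V.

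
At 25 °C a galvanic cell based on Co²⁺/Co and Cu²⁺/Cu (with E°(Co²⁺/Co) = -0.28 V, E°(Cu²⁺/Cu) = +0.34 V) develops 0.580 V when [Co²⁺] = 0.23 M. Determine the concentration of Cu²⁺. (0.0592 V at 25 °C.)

0.01 M

From the Nernst equation, log Q = n(E° − E)/0.0592 = 2(0.62 − 0.580)/0.0592 = 1.351, so Q = 22.5.
With Q = [Co²⁺]/[Cu²⁺] and the known concentrations, [Cu²⁺] in the denominator gives [Cu²⁺] = 0.01 M.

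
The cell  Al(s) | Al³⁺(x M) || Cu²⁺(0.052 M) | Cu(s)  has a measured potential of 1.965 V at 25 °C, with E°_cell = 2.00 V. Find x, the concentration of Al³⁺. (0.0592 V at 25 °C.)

From the Nernst equation, log Q = n(E° − E)/0.0592 = 6(2.00 − 1.965)/0.0592 = 3.547, so Q = 3530.
With Q = [Al³⁺]^2/[Cu²⁺]^3 and the known concentrations, [Al³⁺]^2 in the numerator gives [Al³⁺] = 0.7 M.

0.7 M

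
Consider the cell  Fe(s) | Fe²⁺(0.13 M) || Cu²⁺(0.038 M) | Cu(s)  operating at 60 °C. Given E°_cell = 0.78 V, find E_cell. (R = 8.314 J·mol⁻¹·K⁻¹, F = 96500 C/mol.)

Balancing electrons gives n = 2; the reaction quotient is Q = [Fe²⁺]/[Cu²⁺] = 3.42.
E = E° − (RT/nF) ln Q = 0.78 − (8.314×333)/(2×96500) × (1.230) = 0.780 − 0.018 = 0.762 V.

0.762 V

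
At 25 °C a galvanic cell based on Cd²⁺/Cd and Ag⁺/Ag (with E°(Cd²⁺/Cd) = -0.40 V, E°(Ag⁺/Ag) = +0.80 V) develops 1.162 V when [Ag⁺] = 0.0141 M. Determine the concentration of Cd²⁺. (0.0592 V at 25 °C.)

0.0038 M

From the Nernst equation, log Q = n(E° − E)/0.0592 = 2(1.20 − 1.162)/0.0592 = 1.284, so Q = 19.2.
With Q = [Cd²⁺]/[Ag⁺]^2 and the known concentrations, [Cd²⁺] in the numerator gives [Cd²⁺] = 0.0038 M.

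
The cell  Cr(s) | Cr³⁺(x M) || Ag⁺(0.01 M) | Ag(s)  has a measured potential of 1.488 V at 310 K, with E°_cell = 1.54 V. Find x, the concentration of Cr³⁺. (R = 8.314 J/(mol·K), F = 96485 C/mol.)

From the Nernst equation, ln Q = nF(E° − E)/RT = 3×96485×(1.54 − 1.488)/(8.314×310) = 5.840, so Q = 344.
With Q = [Cr³⁺]/[Ag⁺]^3 and the known concentrations, [Cr³⁺] in the numerator gives [Cr³⁺] = 3.4 × 10^-4 M.

3.4 × 10^-4 M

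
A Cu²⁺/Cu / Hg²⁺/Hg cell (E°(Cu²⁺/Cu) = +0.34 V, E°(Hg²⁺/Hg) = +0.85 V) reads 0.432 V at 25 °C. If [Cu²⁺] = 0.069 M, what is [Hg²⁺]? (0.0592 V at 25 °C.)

From the Nernst equation, log Q = n(E° − E)/0.0592 = 2(0.51 − 0.432)/0.0592 = 2.635, so Q = 432.
With Q = [Cu²⁺]/[Hg²⁺] and the known concentrations, [Hg²⁺] in the denominator gives [Hg²⁺] = 1.6 × 10^-4 M.

1.6 × 10^-4 M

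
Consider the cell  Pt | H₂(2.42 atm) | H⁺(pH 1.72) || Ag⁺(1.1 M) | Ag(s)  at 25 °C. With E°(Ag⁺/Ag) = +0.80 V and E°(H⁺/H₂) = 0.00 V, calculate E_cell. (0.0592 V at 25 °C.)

0.92 V

The Ag⁺/Ag couple is the cathode, so E°_cell = 0.80 V; n = 2.
[H⁺] = 10^(−1.72) = 0.019 M, and Q = [H⁺]^2 / ([Ag⁺]^2·P(H₂)) = 1.24 × 10^-4.
E = E° − (0.0592/2) log Q = 0.80 − (0.0592/2)(-3.907) = 0.916 V.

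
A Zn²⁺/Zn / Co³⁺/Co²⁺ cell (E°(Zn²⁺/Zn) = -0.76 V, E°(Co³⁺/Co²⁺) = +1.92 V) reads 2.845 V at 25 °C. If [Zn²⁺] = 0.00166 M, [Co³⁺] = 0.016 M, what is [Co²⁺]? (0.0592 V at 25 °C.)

From the Nernst equation, log Q = n(E° − E)/0.0592 = 2(2.68 − 2.845)/0.0592 = -5.574, so Q = 2.66 × 10^-6.
With Q = [Zn²⁺]·[Co²⁺]^2/[Co³⁺]^2 and the known concentrations, [Co²⁺]^2 in the numerator gives [Co²⁺] = 6.4 × 10^-4 M.

6.4 × 10^-4 M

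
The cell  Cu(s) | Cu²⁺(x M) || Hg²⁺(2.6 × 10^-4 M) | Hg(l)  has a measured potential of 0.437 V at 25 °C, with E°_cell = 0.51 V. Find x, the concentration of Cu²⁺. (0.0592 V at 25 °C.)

0.076 M

From the Nernst equation, log Q = n(E° − E)/0.0592 = 2(0.51 − 0.437)/0.0592 = 2.466, so Q = 293.
With Q = [Cu²⁺]/[Hg²⁺] and the known concentrations, [Cu²⁺] in the numerator gives [Cu²⁺] = 0.076 M.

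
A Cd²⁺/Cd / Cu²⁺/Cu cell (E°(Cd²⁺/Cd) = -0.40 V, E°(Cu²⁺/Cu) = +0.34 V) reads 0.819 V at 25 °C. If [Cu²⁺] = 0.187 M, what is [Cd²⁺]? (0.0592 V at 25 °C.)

From the Nernst equation, log Q = n(E° − E)/0.0592 = 2(0.74 − 0.819)/0.0592 = -2.669, so Q = 0.00214.
With Q = [Cd²⁺]/[Cu²⁺] and the known concentrations, [Cd²⁺] in the numerator gives [Cd²⁺] = 4 × 10^-4 M.

4 × 10^-4 M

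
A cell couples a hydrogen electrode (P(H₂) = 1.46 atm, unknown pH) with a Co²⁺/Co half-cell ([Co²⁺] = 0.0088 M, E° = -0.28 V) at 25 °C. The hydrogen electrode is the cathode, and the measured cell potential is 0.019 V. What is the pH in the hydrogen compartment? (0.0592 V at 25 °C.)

pH = 5.35

E°_cell = 0.28 V and n = 2.
log Q = n(E° − E)/0.0592 = 2×(0.28 − 0.019)/0.0592 = 8.818.
With Q = [Co²⁺]·P(H₂) / [H⁺]^2, solving for [H⁺] gives log[H⁺] = -5.354, so pH = 5.35.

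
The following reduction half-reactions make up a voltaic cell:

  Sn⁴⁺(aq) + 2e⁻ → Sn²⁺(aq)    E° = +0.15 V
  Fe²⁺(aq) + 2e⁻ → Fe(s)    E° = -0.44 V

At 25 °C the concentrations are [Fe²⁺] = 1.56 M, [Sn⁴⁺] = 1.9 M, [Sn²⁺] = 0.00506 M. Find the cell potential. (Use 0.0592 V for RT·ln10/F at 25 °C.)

The Sn⁴⁺/Sn²⁺ couple has the higher reduction potential and acts as the cathode, so E°_cell = +0.15 − (-0.44) = 0.59 V.
Balancing electrons gives n = 2; the reaction quotient is Q = [Fe²⁺]·[Sn²⁺]/[Sn⁴⁺] = 0.00415.
At 25 °C, E = E° − (0.0592/n) log Q = 0.59 − (0.0592/2)(-2.381) = 0.590 + 0.070 = 0.660 V.

0.660 V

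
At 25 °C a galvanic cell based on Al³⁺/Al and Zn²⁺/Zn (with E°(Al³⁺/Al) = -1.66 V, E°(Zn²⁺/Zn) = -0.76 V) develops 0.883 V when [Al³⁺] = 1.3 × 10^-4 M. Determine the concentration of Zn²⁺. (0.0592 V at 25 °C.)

From the Nernst equation, log Q = n(E° − E)/0.0592 = 6(0.90 − 0.883)/0.0592 = 1.723, so Q = 52.8.
With Q = [Al³⁺]^2/[Zn²⁺]^3 and the known concentrations, [Zn²⁺]^3 in the denominator gives [Zn²⁺] = 6.8 × 10^-4 M.

6.8 × 10^-4 M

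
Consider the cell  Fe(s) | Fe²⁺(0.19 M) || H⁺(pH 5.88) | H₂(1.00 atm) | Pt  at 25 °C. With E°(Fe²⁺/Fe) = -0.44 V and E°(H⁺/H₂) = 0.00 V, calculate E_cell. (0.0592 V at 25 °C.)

0.11 V

The hydrogen couple is the cathode, so E°_cell = 0.44 V; n = 2.
[H⁺] = 10^(−5.88) = 1.3 × 10^-6 M, and Q = [Fe²⁺]·P(H₂) / [H⁺]^2 = 1.09 × 10^11.
E = E° − (0.0592/2) log Q = 0.44 − (0.0592/2)(11.039) = 0.113 V.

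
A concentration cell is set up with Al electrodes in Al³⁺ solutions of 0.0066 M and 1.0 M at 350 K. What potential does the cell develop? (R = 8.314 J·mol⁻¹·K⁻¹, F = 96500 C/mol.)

0.050 V

Both half-cells are Al³⁺/Al, so E°_cell = 0. The concentrated side is the cathode; the cell reaction moves Al³⁺ from high to low concentration with n = 3.
Q = [Al³⁺]_dilute/[Al³⁺]_conc = 0.0066/1.0 = 0.00660.
E = 0 − (RT/nF) ln Q = −((8.314×350)/(3×96500))(-5.021) = 0.0505 V.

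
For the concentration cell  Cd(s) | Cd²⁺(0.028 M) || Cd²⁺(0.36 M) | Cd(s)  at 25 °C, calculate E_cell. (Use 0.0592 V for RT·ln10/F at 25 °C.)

0.033 V

Both half-cells are Cd²⁺/Cd, so E°_cell = 0. The concentrated side is the cathode; the cell reaction moves Cd²⁺ from high to low concentration with n = 2.
Q = [Cd²⁺]_dilute/[Cd²⁺]_conc = 0.028/0.36 = 0.0778.
E = 0 − (0.0592/2) log Q = −(0.0592/2)(-1.109) = 0.0328 V.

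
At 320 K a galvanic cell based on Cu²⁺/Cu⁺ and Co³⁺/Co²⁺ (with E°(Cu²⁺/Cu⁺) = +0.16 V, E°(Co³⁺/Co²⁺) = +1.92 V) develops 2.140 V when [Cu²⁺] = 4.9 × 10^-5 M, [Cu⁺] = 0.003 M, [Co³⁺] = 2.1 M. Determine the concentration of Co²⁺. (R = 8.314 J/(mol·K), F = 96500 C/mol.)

From the Nernst equation, ln Q = nF(E° − E)/RT = 1×96500×(1.76 − 2.140)/(8.314×320) = -13.783, so Q = 1.03 × 10^-6.
With Q = [Cu²⁺]·[Co²⁺]/([Cu⁺]·[Co³⁺]) and the known concentrations, [Co²⁺] in the numerator gives [Co²⁺] = 1.3 × 10^-4 M.

1.3 × 10^-4 M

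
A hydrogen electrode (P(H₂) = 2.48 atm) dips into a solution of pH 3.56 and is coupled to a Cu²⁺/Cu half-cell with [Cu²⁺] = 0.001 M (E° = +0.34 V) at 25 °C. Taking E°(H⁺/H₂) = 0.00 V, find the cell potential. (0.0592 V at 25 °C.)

The Cu²⁺/Cu couple is the cathode, so E°_cell = 0.34 V; n = 2.
[H⁺] = 10^(−3.56) = 2.8 × 10^-4 M, and Q = [H⁺]^2 / ([Cu²⁺]·P(H₂)) = 3.06 × 10^-5.
E = E° − (0.0592/2) log Q = 0.34 − (0.0592/2)(-4.514) = 0.474 V.

0.47 V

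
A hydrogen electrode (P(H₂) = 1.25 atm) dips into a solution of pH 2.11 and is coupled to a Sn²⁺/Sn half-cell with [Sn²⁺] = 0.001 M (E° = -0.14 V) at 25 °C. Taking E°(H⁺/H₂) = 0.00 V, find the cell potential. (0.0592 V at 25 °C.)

The hydrogen couple is the cathode, so E°_cell = 0.14 V; n = 2.
[H⁺] = 10^(−2.11) = 0.0078 M, and Q = [Sn²⁺]·P(H₂) / [H⁺]^2 = 20.7.
E = E° − (0.0592/2) log Q = 0.14 − (0.0592/2)(1.317) = 0.101 V.

0.10 V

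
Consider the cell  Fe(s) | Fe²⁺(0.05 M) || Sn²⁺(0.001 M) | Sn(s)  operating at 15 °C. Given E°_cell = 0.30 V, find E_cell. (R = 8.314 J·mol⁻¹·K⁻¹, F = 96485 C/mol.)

Balancing electrons gives n = 2; the reaction quotient is Q = [Fe²⁺]/[Sn²⁺] = 50.0.
E = E° − (RT/nF) ln Q = 0.30 − (8.314×288)/(2×96485) × (3.912) = 0.300 − 0.049 = 0.251 V.

0.251 V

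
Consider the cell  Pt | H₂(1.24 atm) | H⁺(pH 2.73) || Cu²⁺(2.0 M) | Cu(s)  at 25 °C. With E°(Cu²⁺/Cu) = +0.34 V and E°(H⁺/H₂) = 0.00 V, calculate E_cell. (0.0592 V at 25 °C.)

The Cu²⁺/Cu couple is the cathode, so E°_cell = 0.34 V; n = 2.
[H⁺] = 10^(−2.73) = 0.0019 M, and Q = [H⁺]^2 / ([Cu²⁺]·P(H₂)) = 1.4 × 10^-6.
E = E° − (0.0592/2) log Q = 0.34 − (0.0592/2)(-5.854) = 0.513 V.

0.51 V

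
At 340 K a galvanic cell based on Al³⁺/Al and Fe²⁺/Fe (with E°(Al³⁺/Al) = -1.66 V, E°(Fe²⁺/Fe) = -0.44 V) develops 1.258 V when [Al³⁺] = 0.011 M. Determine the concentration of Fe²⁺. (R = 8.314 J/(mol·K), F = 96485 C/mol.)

From the Nernst equation, ln Q = nF(E° − E)/RT = 6×96485×(1.22 − 1.258)/(8.314×340) = -7.782, so Q = 4.17 × 10^-4.
With Q = [Al³⁺]^2/[Fe²⁺]^3 and the known concentrations, [Fe²⁺]^3 in the denominator gives [Fe²⁺] = 0.66 M.

0.66 M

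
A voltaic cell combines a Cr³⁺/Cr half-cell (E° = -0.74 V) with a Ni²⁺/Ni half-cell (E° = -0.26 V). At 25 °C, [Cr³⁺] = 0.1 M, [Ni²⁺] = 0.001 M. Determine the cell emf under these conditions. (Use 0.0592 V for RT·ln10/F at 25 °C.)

The Ni²⁺/Ni couple has the higher reduction potential and acts as the cathode, so E°_cell = -0.26 − (-0.74) = 0.48 V.
Balancing electrons gives n = 6; the reaction quotient is Q = [Cr³⁺]^2/[Ni²⁺]^3 = 1 × 10^7.
At 25 °C, E = E° − (0.0592/n) log Q = 0.48 − (0.0592/6)(7.000) = 0.480 − 0.069 = 0.411 V.

0.411 V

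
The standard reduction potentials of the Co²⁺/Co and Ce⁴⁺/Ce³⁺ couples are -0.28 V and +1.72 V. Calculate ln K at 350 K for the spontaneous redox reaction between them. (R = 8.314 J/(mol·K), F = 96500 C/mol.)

ln K = 132.7

E°_cell = +1.72 − (-0.28) = 2.00 V, with n = 2 electrons transferred.
At equilibrium E = 0, so the Nernst equation gives ln K = nFE°/RT = (2)(96500)(2.00)/((8.314)(350)) = 132.65.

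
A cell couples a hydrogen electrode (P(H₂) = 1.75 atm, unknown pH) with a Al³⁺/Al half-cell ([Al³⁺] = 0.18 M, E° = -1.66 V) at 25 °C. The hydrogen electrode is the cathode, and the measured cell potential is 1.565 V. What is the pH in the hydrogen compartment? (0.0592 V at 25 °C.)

E°_cell = 1.66 V and n = 6.
log Q = n(E° − E)/0.0592 = 6×(1.66 − 1.565)/0.0592 = 9.628.
With Q = [Al³⁺]^2·P(H₂)^3 / [H⁺]^6, solving for [H⁺] gives log[H⁺] = -1.731, so pH = 1.73.

pH = 1.73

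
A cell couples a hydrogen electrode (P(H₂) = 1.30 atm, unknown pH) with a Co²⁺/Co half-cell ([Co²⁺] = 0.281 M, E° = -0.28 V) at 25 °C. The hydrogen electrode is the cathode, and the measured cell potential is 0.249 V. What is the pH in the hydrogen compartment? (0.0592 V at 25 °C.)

E°_cell = 0.28 V and n = 2.
log Q = n(E° − E)/0.0592 = 2×(0.28 − 0.249)/0.0592 = 1.047.
With Q = [Co²⁺]·P(H₂) / [H⁺]^2, solving for [H⁺] gives log[H⁺] = -0.742, so pH = 0.74.

pH = 0.74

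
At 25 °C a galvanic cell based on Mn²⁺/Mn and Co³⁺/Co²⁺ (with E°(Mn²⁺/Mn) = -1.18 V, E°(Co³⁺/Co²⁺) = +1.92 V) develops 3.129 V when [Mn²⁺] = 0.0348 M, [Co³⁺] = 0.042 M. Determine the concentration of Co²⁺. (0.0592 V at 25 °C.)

0.073 M

From the Nernst equation, log Q = n(E° − E)/0.0592 = 2(3.10 − 3.129)/0.0592 = -0.980, so Q = 0.105.
With Q = [Mn²⁺]·[Co²⁺]^2/[Co³⁺]^2 and the known concentrations, [Co²⁺]^2 in the numerator gives [Co²⁺] = 0.073 M.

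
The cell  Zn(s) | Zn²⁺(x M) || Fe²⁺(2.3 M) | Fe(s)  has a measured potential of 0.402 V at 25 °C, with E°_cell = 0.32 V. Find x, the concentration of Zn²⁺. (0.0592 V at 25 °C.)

0.0039 M

From the Nernst equation, log Q = n(E° − E)/0.0592 = 2(0.32 − 0.402)/0.0592 = -2.770, so Q = 0.00170.
With Q = [Zn²⁺]/[Fe²⁺] and the known concentrations, [Zn²⁺] in the numerator gives [Zn²⁺] = 0.0039 M.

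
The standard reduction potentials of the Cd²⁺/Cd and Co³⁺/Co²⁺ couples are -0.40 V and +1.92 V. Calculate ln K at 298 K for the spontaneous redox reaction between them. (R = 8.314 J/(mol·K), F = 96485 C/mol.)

ln K = 180.7

E°_cell = +1.92 − (-0.40) = 2.32 V, with n = 2 electrons transferred.
At equilibrium E = 0, so the Nernst equation gives ln K = nFE°/RT = (2)(96485)(2.32)/((8.314)(298)) = 180.70.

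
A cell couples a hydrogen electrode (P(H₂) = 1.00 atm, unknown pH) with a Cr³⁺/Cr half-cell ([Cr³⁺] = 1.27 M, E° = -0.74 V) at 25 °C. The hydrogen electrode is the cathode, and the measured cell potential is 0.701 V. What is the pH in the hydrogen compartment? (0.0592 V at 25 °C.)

pH = 0.62

E°_cell = 0.74 V and n = 6.
log Q = n(E° − E)/0.0592 = 6×(0.74 − 0.701)/0.0592 = 3.953.
With Q = [Cr³⁺]^2·P(H₂)^3 / [H⁺]^6, solving for [H⁺] gives log[H⁺] = -0.624, so pH = 0.62.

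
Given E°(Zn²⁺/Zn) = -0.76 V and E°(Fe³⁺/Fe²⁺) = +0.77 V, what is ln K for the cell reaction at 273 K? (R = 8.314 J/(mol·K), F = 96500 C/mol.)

ln K = 130.1

E°_cell = +0.77 − (-0.76) = 1.53 V, with n = 2 electrons transferred.
At equilibrium E = 0, so the Nernst equation gives ln K = nFE°/RT = (2)(96500)(1.53)/((8.314)(273)) = 130.10.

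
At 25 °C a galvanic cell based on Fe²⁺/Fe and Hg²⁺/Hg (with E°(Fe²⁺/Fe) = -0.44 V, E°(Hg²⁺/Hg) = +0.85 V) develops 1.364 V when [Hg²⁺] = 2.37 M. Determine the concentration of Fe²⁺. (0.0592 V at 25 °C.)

0.0075 M

From the Nernst equation, log Q = n(E° − E)/0.0592 = 2(1.29 − 1.364)/0.0592 = -2.500, so Q = 0.00316.
With Q = [Fe²⁺]/[Hg²⁺] and the known concentrations, [Fe²⁺] in the numerator gives [Fe²⁺] = 0.0075 M.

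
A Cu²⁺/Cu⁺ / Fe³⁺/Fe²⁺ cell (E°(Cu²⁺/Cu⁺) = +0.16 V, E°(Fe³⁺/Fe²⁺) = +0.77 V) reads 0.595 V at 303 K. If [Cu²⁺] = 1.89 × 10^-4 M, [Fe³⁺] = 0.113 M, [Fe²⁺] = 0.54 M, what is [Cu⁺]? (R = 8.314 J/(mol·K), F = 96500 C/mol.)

From the Nernst equation, ln Q = nF(E° − E)/RT = 1×96500×(0.61 − 0.595)/(8.314×303) = 0.575, so Q = 1.78.
With Q = [Cu²⁺]·[Fe²⁺]/([Cu⁺]·[Fe³⁺]) and the known concentrations, [Cu⁺] in the denominator gives [Cu⁺] = 5.1 × 10^-4 M.

5.1 × 10^-4 M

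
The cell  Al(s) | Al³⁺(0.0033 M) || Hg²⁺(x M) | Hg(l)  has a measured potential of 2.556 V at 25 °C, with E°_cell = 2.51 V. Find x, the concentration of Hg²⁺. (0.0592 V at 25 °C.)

From the Nernst equation, log Q = n(E° − E)/0.0592 = 6(2.51 − 2.556)/0.0592 = -4.662, so Q = 2.18 × 10^-5.
With Q = [Al³⁺]^2/[Hg²⁺]^3 and the known concentrations, [Hg²⁺]^3 in the denominator gives [Hg²⁺] = 0.79 M.

0.79 M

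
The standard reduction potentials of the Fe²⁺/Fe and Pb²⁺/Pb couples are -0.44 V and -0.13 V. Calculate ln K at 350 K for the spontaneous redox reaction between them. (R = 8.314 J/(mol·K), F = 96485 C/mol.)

E°_cell = -0.13 − (-0.44) = 0.31 V, with n = 2 electrons transferred.
At equilibrium E = 0, so the Nernst equation gives ln K = nFE°/RT = (2)(96485)(0.31)/((8.314)(350)) = 20.56.

ln K = 20.6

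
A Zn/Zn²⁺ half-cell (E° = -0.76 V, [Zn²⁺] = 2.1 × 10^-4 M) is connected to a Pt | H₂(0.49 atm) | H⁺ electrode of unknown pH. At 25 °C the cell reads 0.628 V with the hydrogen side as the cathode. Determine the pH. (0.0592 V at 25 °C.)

pH = 4.22

E°_cell = 0.76 V and n = 2.
log Q = n(E° − E)/0.0592 = 2×(0.76 − 0.628)/0.0592 = 4.459.
With Q = [Zn²⁺]·P(H₂) / [H⁺]^2, solving for [H⁺] gives log[H⁺] = -4.224, so pH = 4.22.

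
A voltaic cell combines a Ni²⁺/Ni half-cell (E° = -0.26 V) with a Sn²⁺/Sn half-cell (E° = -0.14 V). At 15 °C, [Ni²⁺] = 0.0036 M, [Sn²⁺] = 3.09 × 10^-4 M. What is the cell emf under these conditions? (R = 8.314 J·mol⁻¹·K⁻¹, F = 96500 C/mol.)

0.090 V

The Sn²⁺/Sn couple has the higher reduction potential and acts as the cathode, so E°_cell = -0.14 − (-0.26) = 0.12 V.
Balancing electrons gives n = 2; the reaction quotient is Q = [Ni²⁺]/[Sn²⁺] = 11.7.
E = E° − (RT/nF) ln Q = 0.12 − (8.314×288)/(2×96500) × (2.455) = 0.120 − 0.030 = 0.090 V.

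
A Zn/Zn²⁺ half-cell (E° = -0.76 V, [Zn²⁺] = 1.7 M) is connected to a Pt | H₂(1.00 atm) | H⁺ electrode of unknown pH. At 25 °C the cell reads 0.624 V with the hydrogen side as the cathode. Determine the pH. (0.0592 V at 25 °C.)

E°_cell = 0.76 V and n = 2.
log Q = n(E° − E)/0.0592 = 2×(0.76 − 0.624)/0.0592 = 4.595.
With Q = [Zn²⁺]·P(H₂) / [H⁺]^2, solving for [H⁺] gives log[H⁺] = -2.182, so pH = 2.18.

pH = 2.18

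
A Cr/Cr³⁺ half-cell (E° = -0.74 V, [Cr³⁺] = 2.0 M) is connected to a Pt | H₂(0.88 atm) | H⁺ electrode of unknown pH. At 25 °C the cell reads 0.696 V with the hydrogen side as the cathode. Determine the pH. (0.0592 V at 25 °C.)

pH = 0.67

E°_cell = 0.74 V and n = 6.
log Q = n(E° − E)/0.0592 = 6×(0.74 − 0.696)/0.0592 = 4.459.
With Q = [Cr³⁺]^2·P(H₂)^3 / [H⁺]^6, solving for [H⁺] gives log[H⁺] = -0.671, so pH = 0.67.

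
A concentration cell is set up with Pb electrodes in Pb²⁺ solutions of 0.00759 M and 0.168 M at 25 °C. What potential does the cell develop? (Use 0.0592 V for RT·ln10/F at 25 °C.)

Both half-cells are Pb²⁺/Pb, so E°_cell = 0. The concentrated side is the cathode; the cell reaction moves Pb²⁺ from high to low concentration with n = 2.
Q = [Pb²⁺]_dilute/[Pb²⁺]_conc = 0.00759/0.168 = 0.0452.
E = 0 − (0.0592/2) log Q = −(0.0592/2)(-1.345) = 0.0398 V.

0.040 V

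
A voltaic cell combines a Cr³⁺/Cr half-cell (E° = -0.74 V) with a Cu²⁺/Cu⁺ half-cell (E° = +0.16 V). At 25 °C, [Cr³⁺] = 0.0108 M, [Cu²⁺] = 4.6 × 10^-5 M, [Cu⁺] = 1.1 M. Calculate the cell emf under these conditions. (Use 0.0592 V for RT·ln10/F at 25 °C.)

0.680 V

The Cu²⁺/Cu⁺ couple has the higher reduction potential and acts as the cathode, so E°_cell = +0.16 − (-0.74) = 0.90 V.
Balancing electrons gives n = 3; the reaction quotient is Q = [Cr³⁺]·[Cu⁺]^3/[Cu²⁺]^3 = 1.48 × 10^11.
At 25 °C, E = E° − (0.0592/n) log Q = 0.90 − (0.0592/3)(11.169) = 0.900 − 0.220 = 0.680 V.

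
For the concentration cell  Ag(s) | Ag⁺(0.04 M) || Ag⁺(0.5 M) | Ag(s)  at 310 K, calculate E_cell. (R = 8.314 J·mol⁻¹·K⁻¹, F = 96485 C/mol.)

0.067 V

Both half-cells are Ag⁺/Ag, so E°_cell = 0. The concentrated side is the cathode; the cell reaction moves Ag⁺ from high to low concentration with n = 1.
Q = [Ag⁺]_dilute/[Ag⁺]_conc = 0.04/0.5 = 0.0800.
E = 0 − (RT/nF) ln Q = −((8.314×310)/(1×96485))(-2.526) = 0.0675 V.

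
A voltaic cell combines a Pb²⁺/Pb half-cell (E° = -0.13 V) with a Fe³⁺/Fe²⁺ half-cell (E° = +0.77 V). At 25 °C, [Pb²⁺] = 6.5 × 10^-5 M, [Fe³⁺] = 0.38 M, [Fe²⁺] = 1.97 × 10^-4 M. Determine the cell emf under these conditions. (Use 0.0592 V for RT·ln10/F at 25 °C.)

The Fe³⁺/Fe²⁺ couple has the higher reduction potential and acts as the cathode, so E°_cell = +0.77 − (-0.13) = 0.90 V.
Balancing electrons gives n = 2; the reaction quotient is Q = [Pb²⁺]·[Fe²⁺]^2/[Fe³⁺]^2 = 1.75 × 10^-11.
At 25 °C, E = E° − (0.0592/n) log Q = 0.90 − (0.0592/2)(-10.758) = 0.900 + 0.318 = 1.218 V.

1.22 V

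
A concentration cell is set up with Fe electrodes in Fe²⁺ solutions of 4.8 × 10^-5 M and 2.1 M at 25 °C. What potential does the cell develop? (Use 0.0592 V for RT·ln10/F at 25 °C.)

Both half-cells are Fe²⁺/Fe, so E°_cell = 0. The concentrated side is the cathode; the cell reaction moves Fe²⁺ from high to low concentration with n = 2.
Q = [Fe²⁺]_dilute/[Fe²⁺]_conc = 4.8 × 10^-5/2.1 = 2.29 × 10^-5.
E = 0 − (0.0592/2) log Q = −(0.0592/2)(-4.641) = 0.1374 V.

0.14 V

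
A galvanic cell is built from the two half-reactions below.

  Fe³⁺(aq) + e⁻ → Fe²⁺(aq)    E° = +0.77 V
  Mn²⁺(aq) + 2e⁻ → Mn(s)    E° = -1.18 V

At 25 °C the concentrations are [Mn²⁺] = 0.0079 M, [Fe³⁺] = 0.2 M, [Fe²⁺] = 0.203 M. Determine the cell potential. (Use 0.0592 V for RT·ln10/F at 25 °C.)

The Fe³⁺/Fe²⁺ couple has the higher reduction potential and acts as the cathode, so E°_cell = +0.77 − (-1.18) = 1.95 V.
Balancing electrons gives n = 2; the reaction quotient is Q = [Mn²⁺]·[Fe²⁺]^2/[Fe³⁺]^2 = 0.00814.
At 25 °C, E = E° − (0.0592/n) log Q = 1.95 − (0.0592/2)(-2.089) = 1.950 + 0.062 = 2.012 V.

2.01 V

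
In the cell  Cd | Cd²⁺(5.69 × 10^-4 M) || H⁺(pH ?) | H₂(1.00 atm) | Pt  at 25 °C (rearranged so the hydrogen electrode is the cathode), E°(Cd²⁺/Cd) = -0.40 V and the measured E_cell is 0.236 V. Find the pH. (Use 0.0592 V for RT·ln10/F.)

E°_cell = 0.40 V and n = 2.
log Q = n(E° − E)/0.0592 = 2×(0.40 − 0.236)/0.0592 = 5.541.
With Q = [Cd²⁺]·P(H₂) / [H⁺]^2, solving for [H⁺] gives log[H⁺] = -4.393, so pH = 4.39.

pH = 4.39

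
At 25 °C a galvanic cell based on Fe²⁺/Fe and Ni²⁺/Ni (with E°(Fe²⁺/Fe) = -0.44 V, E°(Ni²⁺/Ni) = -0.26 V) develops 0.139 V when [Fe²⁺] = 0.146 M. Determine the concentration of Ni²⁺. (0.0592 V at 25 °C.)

From the Nernst equation, log Q = n(E° − E)/0.0592 = 2(0.18 − 0.139)/0.0592 = 1.385, so Q = 24.3.
With Q = [Fe²⁺]/[Ni²⁺] and the known concentrations, [Ni²⁺] in the denominator gives [Ni²⁺] = 0.006 M.

0.006 M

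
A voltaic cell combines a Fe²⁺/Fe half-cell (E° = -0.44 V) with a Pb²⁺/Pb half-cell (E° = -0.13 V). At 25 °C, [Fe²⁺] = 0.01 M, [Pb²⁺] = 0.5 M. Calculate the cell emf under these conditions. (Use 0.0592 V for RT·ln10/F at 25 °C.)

0.360 V

The Pb²⁺/Pb couple has the higher reduction potential and acts as the cathode, so E°_cell = -0.13 − (-0.44) = 0.31 V.
Balancing electrons gives n = 2; the reaction quotient is Q = [Fe²⁺]/[Pb²⁺] = 0.0200.
At 25 °C, E = E° − (0.0592/n) log Q = 0.31 − (0.0592/2)(-1.699) = 0.310 + 0.050 = 0.360 V.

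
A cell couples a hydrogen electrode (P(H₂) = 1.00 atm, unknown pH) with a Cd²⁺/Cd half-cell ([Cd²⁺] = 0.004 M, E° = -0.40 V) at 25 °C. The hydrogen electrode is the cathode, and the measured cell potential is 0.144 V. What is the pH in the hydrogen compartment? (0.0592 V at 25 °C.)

E°_cell = 0.40 V and n = 2.
log Q = n(E° − E)/0.0592 = 2×(0.40 − 0.144)/0.0592 = 8.649.
With Q = [Cd²⁺]·P(H₂) / [H⁺]^2, solving for [H⁺] gives log[H⁺] = -5.523, so pH = 5.52.

pH = 5.52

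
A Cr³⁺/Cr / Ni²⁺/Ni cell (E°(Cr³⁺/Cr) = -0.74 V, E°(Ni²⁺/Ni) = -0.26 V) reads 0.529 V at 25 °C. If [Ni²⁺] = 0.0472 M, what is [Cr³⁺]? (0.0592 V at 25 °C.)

3.4 × 10^-5 M

From the Nernst equation, log Q = n(E° − E)/0.0592 = 6(0.48 − 0.529)/0.0592 = -4.966, so Q = 1.08 × 10^-5.
With Q = [Cr³⁺]^2/[Ni²⁺]^3 and the known concentrations, [Cr³⁺]^2 in the numerator gives [Cr³⁺] = 3.4 × 10^-5 M.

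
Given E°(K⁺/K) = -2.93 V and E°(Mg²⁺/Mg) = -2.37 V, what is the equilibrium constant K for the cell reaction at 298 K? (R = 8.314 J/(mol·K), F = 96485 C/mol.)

E°_cell = -2.37 − (-2.93) = 0.56 V, with n = 2 electrons transferred.
At equilibrium E = 0, so the Nernst equation gives ln K = nFE°/RT = (2)(96485)(0.56)/((8.314)(298)) = 43.62.
K = e^43.62 = 8.8 × 10^18.

8.8 × 10^18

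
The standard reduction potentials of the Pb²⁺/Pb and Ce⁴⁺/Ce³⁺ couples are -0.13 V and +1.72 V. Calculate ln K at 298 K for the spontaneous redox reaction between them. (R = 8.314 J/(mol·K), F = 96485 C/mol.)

E°_cell = +1.72 − (-0.13) = 1.85 V, with n = 2 electrons transferred.
At equilibrium E = 0, so the Nernst equation gives ln K = nFE°/RT = (2)(96485)(1.85)/((8.314)(298)) = 144.09.

ln K = 144.1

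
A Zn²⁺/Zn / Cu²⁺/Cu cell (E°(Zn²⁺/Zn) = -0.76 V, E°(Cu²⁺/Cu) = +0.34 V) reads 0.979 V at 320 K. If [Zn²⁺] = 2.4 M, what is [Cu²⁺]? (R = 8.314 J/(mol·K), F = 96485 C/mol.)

3.7 × 10^-4 M

From the Nernst equation, ln Q = nF(E° − E)/RT = 2×96485×(1.10 − 0.979)/(8.314×320) = 8.776, so Q = 6480.
With Q = [Zn²⁺]/[Cu²⁺] and the known concentrations, [Cu²⁺] in the denominator gives [Cu²⁺] = 3.7 × 10^-4 M.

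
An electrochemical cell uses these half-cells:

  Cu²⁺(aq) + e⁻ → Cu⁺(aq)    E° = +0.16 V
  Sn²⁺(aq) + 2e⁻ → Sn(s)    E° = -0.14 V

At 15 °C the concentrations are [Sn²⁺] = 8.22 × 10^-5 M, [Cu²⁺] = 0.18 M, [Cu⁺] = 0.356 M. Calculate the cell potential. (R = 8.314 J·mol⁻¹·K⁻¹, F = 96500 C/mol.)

The Cu²⁺/Cu⁺ couple has the higher reduction potential and acts as the cathode, so E°_cell = +0.16 − (-0.14) = 0.30 V.
Balancing electrons gives n = 2; the reaction quotient is Q = [Sn²⁺]·[Cu⁺]^2/[Cu²⁺]^2 = 3.22 × 10^-4.
E = E° − (RT/nF) ln Q = 0.30 − (8.314×288)/(2×96500) × (-8.042) = 0.300 + 0.100 = 0.400 V.

0.400 V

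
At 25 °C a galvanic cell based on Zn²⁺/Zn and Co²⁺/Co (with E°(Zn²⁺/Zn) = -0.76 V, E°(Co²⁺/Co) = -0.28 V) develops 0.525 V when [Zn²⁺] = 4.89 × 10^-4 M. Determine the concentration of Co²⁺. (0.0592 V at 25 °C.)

0.016 M

From the Nernst equation, log Q = n(E° − E)/0.0592 = 2(0.48 − 0.525)/0.0592 = -1.520, so Q = 0.0302.
With Q = [Zn²⁺]/[Co²⁺] and the known concentrations, [Co²⁺] in the denominator gives [Co²⁺] = 0.016 M.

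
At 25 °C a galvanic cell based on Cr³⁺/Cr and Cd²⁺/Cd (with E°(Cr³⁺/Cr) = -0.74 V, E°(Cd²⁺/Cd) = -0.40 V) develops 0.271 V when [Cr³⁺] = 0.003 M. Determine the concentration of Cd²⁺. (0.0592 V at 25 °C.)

From the Nernst equation, log Q = n(E° − E)/0.0592 = 6(0.34 − 0.271)/0.0592 = 6.993, so Q = 9.85 × 10^6.
With Q = [Cr³⁺]^2/[Cd²⁺]^3 and the known concentrations, [Cd²⁺]^3 in the denominator gives [Cd²⁺] = 9.7 × 10^-5 M.

9.7 × 10^-5 M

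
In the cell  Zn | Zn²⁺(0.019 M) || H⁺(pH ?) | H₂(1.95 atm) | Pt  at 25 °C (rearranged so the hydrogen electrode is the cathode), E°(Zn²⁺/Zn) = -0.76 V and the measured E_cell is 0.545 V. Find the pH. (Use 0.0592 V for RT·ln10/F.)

E°_cell = 0.76 V and n = 2.
log Q = n(E° − E)/0.0592 = 2×(0.76 − 0.545)/0.0592 = 7.264.
With Q = [Zn²⁺]·P(H₂) / [H⁺]^2, solving for [H⁺] gives log[H⁺] = -4.347, so pH = 4.35.

pH = 4.35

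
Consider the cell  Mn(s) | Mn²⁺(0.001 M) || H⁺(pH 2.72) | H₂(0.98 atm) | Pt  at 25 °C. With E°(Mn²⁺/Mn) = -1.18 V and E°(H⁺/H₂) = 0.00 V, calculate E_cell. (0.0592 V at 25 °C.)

1.11 V

The hydrogen couple is the cathode, so E°_cell = 1.18 V; n = 2.
[H⁺] = 10^(−2.72) = 0.0019 M, and Q = [Mn²⁺]·P(H₂) / [H⁺]^2 = 270.
E = E° − (0.0592/2) log Q = 1.18 − (0.0592/2)(2.431) = 1.108 V.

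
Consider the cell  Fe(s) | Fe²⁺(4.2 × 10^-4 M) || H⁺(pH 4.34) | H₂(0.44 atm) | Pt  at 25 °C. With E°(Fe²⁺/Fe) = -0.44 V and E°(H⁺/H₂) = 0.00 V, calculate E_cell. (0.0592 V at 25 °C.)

0.29 V

The hydrogen couple is the cathode, so E°_cell = 0.44 V; n = 2.
[H⁺] = 10^(−4.34) = 4.6 × 10^-5 M, and Q = [Fe²⁺]·P(H₂) / [H⁺]^2 = 8.85 × 10^4.
E = E° − (0.0592/2) log Q = 0.44 − (0.0592/2)(4.947) = 0.294 V.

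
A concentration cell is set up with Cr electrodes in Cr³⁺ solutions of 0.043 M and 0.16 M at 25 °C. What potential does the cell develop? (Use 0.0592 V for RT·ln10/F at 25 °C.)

Both half-cells are Cr³⁺/Cr, so E°_cell = 0. The concentrated side is the cathode; the cell reaction moves Cr³⁺ from high to low concentration with n = 3.
Q = [Cr³⁺]_dilute/[Cr³⁺]_conc = 0.043/0.16 = 0.269.
E = 0 − (0.0592/3) log Q = −(0.0592/3)(-0.571) = 0.0113 V.

0.011 V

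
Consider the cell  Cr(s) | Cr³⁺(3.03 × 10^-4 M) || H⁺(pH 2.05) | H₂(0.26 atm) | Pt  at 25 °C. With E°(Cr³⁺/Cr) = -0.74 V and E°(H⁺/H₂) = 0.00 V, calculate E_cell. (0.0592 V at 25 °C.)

The hydrogen couple is the cathode, so E°_cell = 0.74 V; n = 6.
[H⁺] = 10^(−2.05) = 0.0089 M, and Q = [Cr³⁺]^2·P(H₂)^3 / [H⁺]^6 = 3220.
E = E° − (0.0592/6) log Q = 0.74 − (0.0592/6)(3.508) = 0.705 V.

0.71 V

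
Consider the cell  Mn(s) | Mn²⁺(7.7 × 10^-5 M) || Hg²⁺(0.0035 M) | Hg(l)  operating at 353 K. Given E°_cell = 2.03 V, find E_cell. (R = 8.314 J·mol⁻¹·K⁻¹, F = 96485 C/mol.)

Balancing electrons gives n = 2; the reaction quotient is Q = [Mn²⁺]/[Hg²⁺] = 0.0220.
E = E° − (RT/nF) ln Q = 2.03 − (8.314×353)/(2×96485) × (-3.817) = 2.030 + 0.058 = 2.088 V.

2.09 V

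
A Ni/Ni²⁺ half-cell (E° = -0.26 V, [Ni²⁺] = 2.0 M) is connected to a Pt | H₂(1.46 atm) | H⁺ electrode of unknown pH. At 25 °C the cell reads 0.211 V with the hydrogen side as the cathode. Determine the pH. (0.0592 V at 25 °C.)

E°_cell = 0.26 V and n = 2.
log Q = n(E° − E)/0.0592 = 2×(0.26 − 0.211)/0.0592 = 1.655.
With Q = [Ni²⁺]·P(H₂) / [H⁺]^2, solving for [H⁺] gives log[H⁺] = -0.595, so pH = 0.60.

pH = 0.60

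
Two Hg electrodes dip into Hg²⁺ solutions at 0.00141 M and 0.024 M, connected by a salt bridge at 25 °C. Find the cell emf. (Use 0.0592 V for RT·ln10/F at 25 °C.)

Both half-cells are Hg²⁺/Hg, so E°_cell = 0. The concentrated side is the cathode; the cell reaction moves Hg²⁺ from high to low concentration with n = 2.
Q = [Hg²⁺]_dilute/[Hg²⁺]_conc = 0.00141/0.024 = 0.0587.
E = 0 − (0.0592/2) log Q = −(0.0592/2)(-1.231) = 0.0364 V.

0.036 V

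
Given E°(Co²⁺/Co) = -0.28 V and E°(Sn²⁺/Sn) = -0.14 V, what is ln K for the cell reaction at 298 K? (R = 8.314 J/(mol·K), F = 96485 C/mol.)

ln K = 10.9

E°_cell = -0.14 − (-0.28) = 0.14 V, with n = 2 electrons transferred.
At equilibrium E = 0, so the Nernst equation gives ln K = nFE°/RT = (2)(96485)(0.14)/((8.314)(298)) = 10.90.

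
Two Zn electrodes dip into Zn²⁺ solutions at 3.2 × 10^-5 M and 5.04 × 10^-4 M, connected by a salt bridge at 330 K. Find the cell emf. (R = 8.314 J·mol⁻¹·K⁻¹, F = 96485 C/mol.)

Both half-cells are Zn²⁺/Zn, so E°_cell = 0. The concentrated side is the cathode; the cell reaction moves Zn²⁺ from high to low concentration with n = 2.
Q = [Zn²⁺]_dilute/[Zn²⁺]_conc = 3.2 × 10^-5/5.04 × 10^-4 = 0.0635.
E = 0 − (RT/nF) ln Q = −((8.314×330)/(2×96485))(-2.757) = 0.0392 V.

0.039 V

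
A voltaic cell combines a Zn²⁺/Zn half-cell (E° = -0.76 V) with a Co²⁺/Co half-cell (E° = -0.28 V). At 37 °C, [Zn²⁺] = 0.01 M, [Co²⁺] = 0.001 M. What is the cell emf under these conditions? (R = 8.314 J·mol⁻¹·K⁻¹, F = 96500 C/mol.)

0.449 V

The Co²⁺/Co couple has the higher reduction potential and acts as the cathode, so E°_cell = -0.28 − (-0.76) = 0.48 V.
Balancing electrons gives n = 2; the reaction quotient is Q = [Zn²⁺]/[Co²⁺] = 10.0.
E = E° − (RT/nF) ln Q = 0.48 − (8.314×310)/(2×96500) × (2.303) = 0.480 − 0.031 = 0.449 V.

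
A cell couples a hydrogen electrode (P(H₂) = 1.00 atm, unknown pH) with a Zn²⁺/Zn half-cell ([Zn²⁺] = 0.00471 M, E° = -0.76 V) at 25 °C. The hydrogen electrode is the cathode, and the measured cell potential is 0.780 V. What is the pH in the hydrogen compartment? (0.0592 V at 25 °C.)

E°_cell = 0.76 V and n = 2.
log Q = n(E° − E)/0.0592 = 2×(0.76 − 0.780)/0.0592 = -0.676.
With Q = [Zn²⁺]·P(H₂) / [H⁺]^2, solving for [H⁺] gives log[H⁺] = -0.826, so pH = 0.83.

pH = 0.83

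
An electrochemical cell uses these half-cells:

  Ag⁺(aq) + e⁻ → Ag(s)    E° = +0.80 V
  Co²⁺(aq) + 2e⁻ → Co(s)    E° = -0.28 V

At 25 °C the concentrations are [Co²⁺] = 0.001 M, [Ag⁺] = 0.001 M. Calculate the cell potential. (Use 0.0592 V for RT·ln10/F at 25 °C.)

0.991 V

The Ag⁺/Ag couple has the higher reduction potential and acts as the cathode, so E°_cell = +0.80 − (-0.28) = 1.08 V.
Balancing electrons gives n = 2; the reaction quotient is Q = [Co²⁺]/[Ag⁺]^2 = 1000.
At 25 °C, E = E° − (0.0592/n) log Q = 1.08 − (0.0592/2)(3.000) = 1.080 − 0.089 = 0.991 V.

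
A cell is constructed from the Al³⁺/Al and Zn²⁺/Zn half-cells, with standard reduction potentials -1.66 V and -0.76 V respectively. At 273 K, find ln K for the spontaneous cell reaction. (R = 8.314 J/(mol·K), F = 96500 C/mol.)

E°_cell = -0.76 − (-1.66) = 0.90 V, with n = 6 electrons transferred.
At equilibrium E = 0, so the Nernst equation gives ln K = nFE°/RT = (6)(96500)(0.90)/((8.314)(273)) = 229.59.

ln K = 229.6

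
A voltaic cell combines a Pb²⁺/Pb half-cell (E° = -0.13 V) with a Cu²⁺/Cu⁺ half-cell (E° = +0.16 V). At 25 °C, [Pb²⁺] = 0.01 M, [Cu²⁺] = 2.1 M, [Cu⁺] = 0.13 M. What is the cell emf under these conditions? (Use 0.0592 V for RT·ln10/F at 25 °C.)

The Cu²⁺/Cu⁺ couple has the higher reduction potential and acts as the cathode, so E°_cell = +0.16 − (-0.13) = 0.29 V.
Balancing electrons gives n = 2; the reaction quotient is Q = [Pb²⁺]·[Cu⁺]^2/[Cu²⁺]^2 = 3.83 × 10^-5.
At 25 °C, E = E° − (0.0592/n) log Q = 0.29 − (0.0592/2)(-4.417) = 0.290 + 0.131 = 0.421 V.

0.421 V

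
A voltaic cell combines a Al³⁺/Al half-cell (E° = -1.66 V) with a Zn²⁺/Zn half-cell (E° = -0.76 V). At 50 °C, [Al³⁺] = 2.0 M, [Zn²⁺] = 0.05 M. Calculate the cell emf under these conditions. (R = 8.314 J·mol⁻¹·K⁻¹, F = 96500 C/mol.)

The Zn²⁺/Zn couple has the higher reduction potential and acts as the cathode, so E°_cell = -0.76 − (-1.66) = 0.90 V.
Balancing electrons gives n = 6; the reaction quotient is Q = [Al³⁺]^2/[Zn²⁺]^3 = 3.2 × 10^4.
E = E° − (RT/nF) ln Q = 0.90 − (8.314×323)/(6×96500) × (10.373) = 0.900 − 0.048 = 0.852 V.

0.852 V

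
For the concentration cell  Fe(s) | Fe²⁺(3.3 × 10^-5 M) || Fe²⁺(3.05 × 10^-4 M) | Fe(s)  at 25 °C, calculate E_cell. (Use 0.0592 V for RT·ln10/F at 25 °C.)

0.029 V

Both half-cells are Fe²⁺/Fe, so E°_cell = 0. The concentrated side is the cathode; the cell reaction moves Fe²⁺ from high to low concentration with n = 2.
Q = [Fe²⁺]_dilute/[Fe²⁺]_conc = 3.3 × 10^-5/3.05 × 10^-4 = 0.108.
E = 0 − (0.0592/2) log Q = −(0.0592/2)(-0.966) = 0.0286 V.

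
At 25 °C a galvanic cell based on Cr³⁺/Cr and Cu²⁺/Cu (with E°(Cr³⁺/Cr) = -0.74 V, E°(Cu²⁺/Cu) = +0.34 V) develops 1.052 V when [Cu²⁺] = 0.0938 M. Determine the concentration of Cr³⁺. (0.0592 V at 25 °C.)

From the Nernst equation, log Q = n(E° − E)/0.0592 = 6(1.08 − 1.052)/0.0592 = 2.838, so Q = 688.
With Q = [Cr³⁺]^2/[Cu²⁺]^3 and the known concentrations, [Cr³⁺]^2 in the numerator gives [Cr³⁺] = 0.75 M.

0.75 M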